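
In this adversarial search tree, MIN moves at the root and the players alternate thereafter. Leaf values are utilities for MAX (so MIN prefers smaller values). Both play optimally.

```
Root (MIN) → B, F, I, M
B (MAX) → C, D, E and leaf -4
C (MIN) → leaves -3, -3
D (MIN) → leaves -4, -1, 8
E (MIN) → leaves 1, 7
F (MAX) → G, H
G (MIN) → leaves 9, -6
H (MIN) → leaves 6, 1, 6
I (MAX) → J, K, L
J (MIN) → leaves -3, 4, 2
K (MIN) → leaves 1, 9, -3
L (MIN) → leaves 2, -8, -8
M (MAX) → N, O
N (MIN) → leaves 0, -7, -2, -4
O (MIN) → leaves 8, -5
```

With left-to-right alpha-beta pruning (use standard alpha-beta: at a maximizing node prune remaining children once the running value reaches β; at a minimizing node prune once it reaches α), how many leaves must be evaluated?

25

C [α=-∞,β=+∞]: v=-3
D [α=-3,β=+∞]: v=-4 after child 1 ≤ α → α-cutoff, skip 2
E [α=-3,β=+∞]: v=1
B [α=-∞,β=+∞]: v=1
G [α=-∞,β=1]: v=-6
H [α=-6,β=1]: v=1
F [α=-∞,β=1]: v=1
J [α=-∞,β=1]: v=-3
K [α=-3,β=1]: v=-3
L [α=-3,β=1]: v=-8 after child 2 ≤ α → α-cutoff, skip 1
I [α=-∞,β=1]: v=-3
N [α=-∞,β=-3]: v=-7
O [α=-7,β=-3]: v=-5
M [α=-∞,β=-3]: v=-5
Root [α=-∞,β=+∞]: v=-5
Leaves evaluated: 25 of 28.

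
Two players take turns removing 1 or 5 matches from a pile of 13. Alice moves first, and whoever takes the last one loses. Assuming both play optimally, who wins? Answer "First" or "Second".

i:   0  1  2  3  4  5  6  7  8  9 10 11 12 13
     W  L  W  L  W  L  W  L  W  L  W  L  W  L
Position 13 is L, so the second player wins.

Second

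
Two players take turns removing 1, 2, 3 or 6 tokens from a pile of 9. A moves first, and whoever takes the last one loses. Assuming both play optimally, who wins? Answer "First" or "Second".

Second

Mark each pile size as W (mover wins) or L (mover loses):
i:   0  1  2  3  4  5  6  7  8  9
     W  L  W  W  W  L  W  W  W  L
Position 9 is L, so the second player wins.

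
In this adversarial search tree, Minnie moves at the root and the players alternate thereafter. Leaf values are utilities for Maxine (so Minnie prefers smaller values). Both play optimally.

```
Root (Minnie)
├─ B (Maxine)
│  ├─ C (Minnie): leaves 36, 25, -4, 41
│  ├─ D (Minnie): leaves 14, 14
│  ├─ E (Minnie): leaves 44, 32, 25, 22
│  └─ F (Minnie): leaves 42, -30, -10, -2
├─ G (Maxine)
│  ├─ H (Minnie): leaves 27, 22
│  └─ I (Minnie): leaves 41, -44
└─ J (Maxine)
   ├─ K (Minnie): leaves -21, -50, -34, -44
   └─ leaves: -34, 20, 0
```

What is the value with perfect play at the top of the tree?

C (Minnie): min(36, 25, -4, 41) = -4
D (Minnie): min(14, 14) = 14
E (Minnie): min(44, 32, 25, 22) = 22
F (Minnie): min(42, -30, -10, -2) = -30
B (Maxine): max(-4, 14, 22, -30) = 22
H (Minnie): min(27, 22) = 22
I (Minnie): min(41, -44) = -44
G (Maxine): max(22, -44) = 22
K (Minnie): min(-21, -50, -34, -44) = -50
J (Maxine): max(-50, -34, 20, 0) = 20
Root (Minnie): min(22, 22, 20) = 20

20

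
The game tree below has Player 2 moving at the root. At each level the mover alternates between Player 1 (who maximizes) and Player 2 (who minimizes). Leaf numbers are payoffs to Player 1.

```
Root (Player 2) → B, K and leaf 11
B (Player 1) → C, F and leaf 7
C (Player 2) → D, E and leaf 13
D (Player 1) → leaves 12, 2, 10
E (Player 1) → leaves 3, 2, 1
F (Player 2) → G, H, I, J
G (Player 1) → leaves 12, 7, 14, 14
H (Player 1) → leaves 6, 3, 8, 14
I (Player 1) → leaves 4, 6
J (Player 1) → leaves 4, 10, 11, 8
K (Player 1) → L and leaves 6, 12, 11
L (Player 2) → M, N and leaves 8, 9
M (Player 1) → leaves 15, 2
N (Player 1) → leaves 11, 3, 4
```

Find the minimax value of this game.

D (Player 1): max(12, 2, 10) = 12
E (Player 1): max(3, 2, 1) = 3
C (Player 2): min(12, 3, 13) = 3
G (Player 1): max(12, 7, 14, 14) = 14
H (Player 1): max(6, 3, 8, 14) = 14
I (Player 1): max(4, 6) = 6
J (Player 1): max(4, 10, 11, 8) = 11
F (Player 2): min(14, 14, 6, 11) = 6
B (Player 1): max(3, 6, 7) = 7
M (Player 1): max(15, 2) = 15
N (Player 1): max(11, 3, 4) = 11
L (Player 2): min(15, 11, 8, 9) = 8
K (Player 1): max(8, 6, 12, 11) = 12
Root (Player 2): min(7, 12, 11) = 7

7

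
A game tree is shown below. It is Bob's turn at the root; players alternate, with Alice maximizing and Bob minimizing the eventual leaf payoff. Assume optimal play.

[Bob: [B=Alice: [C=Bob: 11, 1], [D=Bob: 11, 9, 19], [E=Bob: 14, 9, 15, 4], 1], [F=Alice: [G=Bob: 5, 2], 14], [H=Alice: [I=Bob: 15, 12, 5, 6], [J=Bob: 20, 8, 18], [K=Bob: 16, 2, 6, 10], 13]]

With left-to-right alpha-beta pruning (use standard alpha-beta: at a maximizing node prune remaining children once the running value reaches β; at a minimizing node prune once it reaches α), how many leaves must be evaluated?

21

C [α=-∞,β=+∞]: v=1
D [α=1,β=+∞]: v=9
E [α=9,β=+∞]: v=9 after child 2 ≤ α → α-cutoff, skip 2
B [α=-∞,β=+∞]: v=9
G [α=-∞,β=9]: v=2
F [α=-∞,β=9]: v=14
I [α=-∞,β=9]: v=5
J [α=5,β=9]: v=8
K [α=8,β=9]: v=2 after child 2 ≤ α → α-cutoff, skip 2
H [α=-∞,β=9]: v=13
Root [α=-∞,β=+∞]: v=9
Leaves evaluated: 21 of 25.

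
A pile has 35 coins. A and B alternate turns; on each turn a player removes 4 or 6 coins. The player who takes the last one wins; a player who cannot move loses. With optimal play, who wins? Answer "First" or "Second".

First

Mark each pile size as W (mover wins) or L (mover loses):
i:   0  1  2  3  4  5  6  7  8  9 10 11 12 13 14 15 16 17 18 19 20 21 22 23 24 25 26 27 28 29 30 31 32 33 34 35
     L  L  L  L  W  W  W  W  W  W  L  L  L  L  W  W  W  W  W  W  L  L  L  L  W  W  W  W  W  W  L  L  L  L  W  W
Position 35 is W, so the first player wins.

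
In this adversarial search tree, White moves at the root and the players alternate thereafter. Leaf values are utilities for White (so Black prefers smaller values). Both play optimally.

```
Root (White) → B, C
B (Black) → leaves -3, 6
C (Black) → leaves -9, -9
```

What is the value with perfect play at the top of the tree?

B (Black): min(-3, 6) = -3
C (Black): min(-9, -9) = -9
Root (White): max(-3, -9) = -3

-3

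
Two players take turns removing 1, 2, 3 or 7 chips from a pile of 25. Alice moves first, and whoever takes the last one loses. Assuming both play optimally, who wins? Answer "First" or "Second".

Second

Positions where the player to move wins (W) vs loses (L):
i:   0  1  2  3  4  5  6  7  8  9 10 11 12 13 14 15 16 17 18 19 20 21 22 23 24 25
     W  L  W  W  W  L  W  W  W  L  W  W  W  L  W  W  W  L  W  W  W  L  W  W  W  L
Position 25 is L, so the second player wins.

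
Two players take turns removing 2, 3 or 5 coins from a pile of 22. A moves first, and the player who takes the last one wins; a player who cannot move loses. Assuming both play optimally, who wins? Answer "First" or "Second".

Second

Positions where the player to move wins (W) vs loses (L):
i:   0  1  2  3  4  5  6  7  8  9 10 11 12 13 14 15 16 17 18 19 20 21 22
     L  L  W  W  W  W  W  L  L  W  W  W  W  W  L  L  W  W  W  W  W  L  L
Position 22 is L, so the second player wins.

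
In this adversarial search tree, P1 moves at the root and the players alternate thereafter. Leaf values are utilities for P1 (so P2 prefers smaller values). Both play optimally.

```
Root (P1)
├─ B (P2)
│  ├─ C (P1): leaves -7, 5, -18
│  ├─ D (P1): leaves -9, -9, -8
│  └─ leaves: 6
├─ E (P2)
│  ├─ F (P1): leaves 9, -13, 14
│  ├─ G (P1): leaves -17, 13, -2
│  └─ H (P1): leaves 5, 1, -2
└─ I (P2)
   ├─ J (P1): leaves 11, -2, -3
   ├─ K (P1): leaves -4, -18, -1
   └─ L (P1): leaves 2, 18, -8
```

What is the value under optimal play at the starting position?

5

C (P1): max(-7, 5, -18) = 5
D (P1): max(-9, -9, -8) = -8
B (P2): min(5, -8, 6) = -8
F (P1): max(9, -13, 14) = 14
G (P1): max(-17, 13, -2) = 13
H (P1): max(5, 1, -2) = 5
E (P2): min(14, 13, 5) = 5
J (P1): max(11, -2, -3) = 11
K (P1): max(-4, -18, -1) = -1
L (P1): max(2, 18, -8) = 18
I (P2): min(11, -1, 18) = -1
Root (P1): max(-8, 5, -1) = 5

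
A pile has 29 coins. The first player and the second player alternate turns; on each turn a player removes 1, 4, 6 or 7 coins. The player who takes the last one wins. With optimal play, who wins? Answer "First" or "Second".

W/L table (W = player to move can force a win):
i:   0  1  2  3  4  5  6  7  8  9 10 11 12 13 14 15 16 17 18 19 20 21 22 23 24 25 26 27 28 29
     L  W  L  W  W  L  W  W  W  W  L  W  W  L  W  L  W  W  L  W  W  W  W  L  W  W  L  W  L  W
Position 29 is W, so the first player wins.

First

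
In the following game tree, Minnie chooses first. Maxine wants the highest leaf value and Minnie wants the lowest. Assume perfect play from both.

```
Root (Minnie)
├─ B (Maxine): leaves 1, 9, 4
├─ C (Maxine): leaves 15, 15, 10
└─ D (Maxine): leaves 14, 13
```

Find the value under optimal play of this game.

9

B (Maxine): max(1, 9, 4) = 9
C (Maxine): max(15, 15, 10) = 15
D (Maxine): max(14, 13) = 14
Root (Minnie): min(9, 15, 14) = 9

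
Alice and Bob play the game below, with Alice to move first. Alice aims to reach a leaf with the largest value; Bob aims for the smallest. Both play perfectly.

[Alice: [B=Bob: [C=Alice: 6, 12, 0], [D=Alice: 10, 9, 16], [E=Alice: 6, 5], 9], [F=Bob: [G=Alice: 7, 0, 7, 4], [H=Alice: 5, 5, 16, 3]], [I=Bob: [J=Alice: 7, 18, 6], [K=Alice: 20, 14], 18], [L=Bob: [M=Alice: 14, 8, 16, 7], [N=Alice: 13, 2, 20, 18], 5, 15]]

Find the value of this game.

18

C (Alice): max(6, 12, 0) = 12
D (Alice): max(10, 9, 16) = 16
E (Alice): max(6, 5) = 6
B (Bob): min(12, 16, 6, 9) = 6
G (Alice): max(7, 0, 7, 4) = 7
H (Alice): max(5, 5, 16, 3) = 16
F (Bob): min(7, 16) = 7
J (Alice): max(7, 18, 6) = 18
K (Alice): max(20, 14) = 20
I (Bob): min(18, 20, 18) = 18
M (Alice): max(14, 8, 16, 7) = 16
N (Alice): max(13, 2, 20, 18) = 20
L (Bob): min(16, 20, 5, 15) = 5
Root (Alice): max(6, 7, 18, 5) = 18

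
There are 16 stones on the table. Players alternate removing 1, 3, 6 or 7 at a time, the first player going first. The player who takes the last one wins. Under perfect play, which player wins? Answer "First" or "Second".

W/L table (W = player to move can force a win):
i:   0  1  2  3  4  5  6  7  8  9 10 11 12 13 14 15 16
     L  W  L  W  L  W  W  W  W  W  W  W  L  W  L  W  L
Position 16 is L, so the second player wins.

Second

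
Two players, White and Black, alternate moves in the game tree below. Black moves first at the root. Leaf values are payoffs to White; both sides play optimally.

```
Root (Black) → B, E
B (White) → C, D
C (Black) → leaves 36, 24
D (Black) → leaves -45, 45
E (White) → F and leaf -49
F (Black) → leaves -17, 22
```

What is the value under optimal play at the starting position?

C (Black): min(36, 24) = 24
D (Black): min(-45, 45) = -45
B (White): max(24, -45) = 24
F (Black): min(-17, 22) = -17
E (White): max(-17, -49) = -17
Root (Black): min(24, -17) = -17

-17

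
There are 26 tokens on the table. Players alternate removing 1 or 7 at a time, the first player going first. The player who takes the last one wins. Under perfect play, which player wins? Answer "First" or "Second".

i:   0  1  2  3  4  5  6  7  8  9 10 11 12 13 14 15 16 17 18 19 20 21 22 23 24 25 26
     L  W  L  W  L  W  L  W  L  W  L  W  L  W  L  W  L  W  L  W  L  W  L  W  L  W  L
Position 26 is L, so the second player wins.

Second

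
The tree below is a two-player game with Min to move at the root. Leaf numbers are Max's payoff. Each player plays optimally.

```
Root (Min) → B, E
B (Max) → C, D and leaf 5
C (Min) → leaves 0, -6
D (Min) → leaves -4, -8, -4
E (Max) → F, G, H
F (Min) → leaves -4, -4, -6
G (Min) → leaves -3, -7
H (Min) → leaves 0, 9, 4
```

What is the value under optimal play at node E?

0

F: min(-4, -4, -6) = -6
G: min(-3, -7) = -7
H: min(0, 9, 4) = 0
E: max(-6, -7, 0) = 0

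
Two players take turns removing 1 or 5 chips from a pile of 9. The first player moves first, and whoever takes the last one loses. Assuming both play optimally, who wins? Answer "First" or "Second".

Second

Compute winning (W) and losing (L) positions by backward induction:
i:   0  1  2  3  4  5  6  7  8  9
     W  L  W  L  W  L  W  L  W  L
Position 9 is L, so the second player wins.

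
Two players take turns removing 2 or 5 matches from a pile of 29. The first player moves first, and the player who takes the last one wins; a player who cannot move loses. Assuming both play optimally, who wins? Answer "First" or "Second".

W/L table (W = player to move can force a win):
i:   0  1  2  3  4  5  6  7  8  9 10 11 12 13 14 15 16 17 18 19 20 21 22 23 24 25 26 27 28 29
     L  L  W  W  L  W  W  L  L  W  W  L  W  W  L  L  W  W  L  W  W  L  L  W  W  L  W  W  L  L
Position 29 is L, so the second player wins.

Second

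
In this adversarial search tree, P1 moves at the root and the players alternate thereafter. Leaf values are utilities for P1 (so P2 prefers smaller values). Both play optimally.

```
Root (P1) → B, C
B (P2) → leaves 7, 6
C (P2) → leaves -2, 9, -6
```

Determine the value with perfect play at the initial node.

6

B (P2): min(7, 6) = 6
C (P2): min(-2, 9, -6) = -6
Root (P1): max(6, -6) = 6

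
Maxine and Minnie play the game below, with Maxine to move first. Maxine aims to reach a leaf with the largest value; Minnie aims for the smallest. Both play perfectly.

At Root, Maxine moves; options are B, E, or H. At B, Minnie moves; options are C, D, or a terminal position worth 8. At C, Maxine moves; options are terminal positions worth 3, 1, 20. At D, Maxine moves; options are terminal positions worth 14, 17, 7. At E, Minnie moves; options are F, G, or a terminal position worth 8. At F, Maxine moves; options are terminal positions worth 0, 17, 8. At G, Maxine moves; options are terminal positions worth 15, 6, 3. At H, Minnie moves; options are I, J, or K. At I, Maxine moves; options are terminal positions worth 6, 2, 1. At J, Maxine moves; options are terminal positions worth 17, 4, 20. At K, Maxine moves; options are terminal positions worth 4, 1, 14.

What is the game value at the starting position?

8

C (Maxine): max(3, 1, 20) = 20
D (Maxine): max(14, 17, 7) = 17
B (Minnie): min(20, 17, 8) = 8
F (Maxine): max(0, 17, 8) = 17
G (Maxine): max(15, 6, 3) = 15
E (Minnie): min(17, 15, 8) = 8
I (Maxine): max(6, 2, 1) = 6
J (Maxine): max(17, 4, 20) = 20
K (Maxine): max(4, 1, 14) = 14
H (Minnie): min(6, 20, 14) = 6
Root (Maxine): max(8, 8, 6) = 8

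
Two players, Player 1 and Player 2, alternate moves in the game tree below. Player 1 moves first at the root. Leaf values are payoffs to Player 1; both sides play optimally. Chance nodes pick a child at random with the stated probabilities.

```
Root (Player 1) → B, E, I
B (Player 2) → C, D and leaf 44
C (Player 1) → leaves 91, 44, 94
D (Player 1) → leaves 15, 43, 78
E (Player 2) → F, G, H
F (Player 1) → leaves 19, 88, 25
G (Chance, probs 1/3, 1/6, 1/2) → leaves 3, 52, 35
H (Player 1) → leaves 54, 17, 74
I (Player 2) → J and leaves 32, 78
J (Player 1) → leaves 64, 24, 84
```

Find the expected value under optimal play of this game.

44

C (Player 1): max(91, 44, 94) = 94
D (Player 1): max(15, 43, 78) = 78
B (Player 2): min(94, 78, 44) = 44
F (Player 1): max(19, 88, 25) = 88
G (Chance): 1/3·3 + 1/6·52 + 1/2·35 = 27.17
H (Player 1): max(54, 17, 74) = 74
E (Player 2): min(88, 27.17, 74) = 27.17
J (Player 1): max(64, 24, 84) = 84
I (Player 2): min(84, 32, 78) = 32
Root (Player 1): max(44, 27.17, 32) = 44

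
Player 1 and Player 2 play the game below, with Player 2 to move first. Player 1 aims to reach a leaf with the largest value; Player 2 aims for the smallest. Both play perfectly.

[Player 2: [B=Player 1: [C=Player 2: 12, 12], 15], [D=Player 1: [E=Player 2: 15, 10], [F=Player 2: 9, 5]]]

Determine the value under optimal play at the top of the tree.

C (Player 2): min(12, 12) = 12
B (Player 1): max(12, 15) = 15
E (Player 2): min(15, 10) = 10
F (Player 2): min(9, 5) = 5
D (Player 1): max(10, 5) = 10
Root (Player 2): min(15, 10) = 10

10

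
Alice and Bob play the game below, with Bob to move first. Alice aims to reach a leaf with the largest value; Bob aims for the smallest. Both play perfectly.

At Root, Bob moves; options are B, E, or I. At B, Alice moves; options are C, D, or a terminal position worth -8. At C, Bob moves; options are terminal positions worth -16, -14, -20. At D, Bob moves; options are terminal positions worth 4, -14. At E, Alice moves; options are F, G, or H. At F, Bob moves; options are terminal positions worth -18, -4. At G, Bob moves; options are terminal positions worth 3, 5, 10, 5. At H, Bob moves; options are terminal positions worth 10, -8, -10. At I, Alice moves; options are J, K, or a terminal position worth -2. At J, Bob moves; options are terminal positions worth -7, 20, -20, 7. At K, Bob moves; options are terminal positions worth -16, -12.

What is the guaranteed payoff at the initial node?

C (Bob): min(-16, -14, -20) = -20
D (Bob): min(4, -14) = -14
B (Alice): max(-20, -14, -8) = -8
F (Bob): min(-18, -4) = -18
G (Bob): min(3, 5, 10, 5) = 3
H (Bob): min(10, -8, -10) = -10
E (Alice): max(-18, 3, -10) = 3
J (Bob): min(-7, 20, -20, 7) = -20
K (Bob): min(-16, -12) = -16
I (Alice): max(-20, -16, -2) = -2
Root (Bob): min(-8, 3, -2) = -8

-8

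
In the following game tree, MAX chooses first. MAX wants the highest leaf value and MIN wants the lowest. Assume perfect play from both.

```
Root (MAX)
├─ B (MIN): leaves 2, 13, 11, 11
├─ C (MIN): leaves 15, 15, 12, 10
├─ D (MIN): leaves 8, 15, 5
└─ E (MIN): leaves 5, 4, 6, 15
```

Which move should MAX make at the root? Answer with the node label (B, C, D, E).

C

B (MIN): min(2, 13, 11, 11) = 2
C (MIN): min(15, 15, 12, 10) = 10
D (MIN): min(8, 15, 5) = 5
E (MIN): min(5, 4, 6, 15) = 4
Root (MAX): max(2, 10, 5, 4) = 10
MAX picks the child with the highest value: C (value 10).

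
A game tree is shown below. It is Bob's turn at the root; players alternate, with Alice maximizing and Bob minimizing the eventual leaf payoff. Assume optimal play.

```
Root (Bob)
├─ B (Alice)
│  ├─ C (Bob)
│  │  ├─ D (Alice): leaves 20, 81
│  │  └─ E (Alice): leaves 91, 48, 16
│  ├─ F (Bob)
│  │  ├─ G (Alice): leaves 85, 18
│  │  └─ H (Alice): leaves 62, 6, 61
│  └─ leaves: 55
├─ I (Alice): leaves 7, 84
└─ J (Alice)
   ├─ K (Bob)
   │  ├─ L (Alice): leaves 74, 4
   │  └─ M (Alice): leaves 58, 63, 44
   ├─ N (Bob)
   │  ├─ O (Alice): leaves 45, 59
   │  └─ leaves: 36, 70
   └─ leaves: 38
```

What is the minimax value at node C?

81

D: max(20, 81) = 81
E: max(91, 48, 16) = 91
C: min(81, 91) = 81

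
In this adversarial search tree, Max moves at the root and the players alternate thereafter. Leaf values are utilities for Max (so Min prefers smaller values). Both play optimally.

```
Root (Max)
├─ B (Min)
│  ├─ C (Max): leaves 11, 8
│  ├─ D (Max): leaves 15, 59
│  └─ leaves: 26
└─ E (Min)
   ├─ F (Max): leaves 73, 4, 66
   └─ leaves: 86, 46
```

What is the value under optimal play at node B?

11

C: max(11, 8) = 11
D: max(15, 59) = 59
B: min(11, 59, 26) = 11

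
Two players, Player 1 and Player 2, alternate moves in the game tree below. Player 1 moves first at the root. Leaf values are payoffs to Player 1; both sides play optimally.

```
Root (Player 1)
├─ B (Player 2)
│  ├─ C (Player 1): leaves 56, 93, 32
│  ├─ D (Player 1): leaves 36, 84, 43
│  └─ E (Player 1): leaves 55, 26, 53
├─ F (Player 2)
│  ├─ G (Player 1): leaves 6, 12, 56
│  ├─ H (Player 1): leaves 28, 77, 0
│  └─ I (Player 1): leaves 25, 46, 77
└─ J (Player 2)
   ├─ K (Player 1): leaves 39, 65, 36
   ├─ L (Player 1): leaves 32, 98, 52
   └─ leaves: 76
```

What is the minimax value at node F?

56

G: max(6, 12, 56) = 56
H: max(28, 77, 0) = 77
I: max(25, 46, 77) = 77
F: min(56, 77, 77) = 56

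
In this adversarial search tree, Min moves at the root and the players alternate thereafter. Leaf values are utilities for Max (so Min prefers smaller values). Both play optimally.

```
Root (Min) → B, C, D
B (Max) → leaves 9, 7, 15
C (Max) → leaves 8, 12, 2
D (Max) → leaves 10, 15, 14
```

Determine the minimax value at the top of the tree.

B (Max): max(9, 7, 15) = 15
C (Max): max(8, 12, 2) = 12
D (Max): max(10, 15, 14) = 15
Root (Min): min(15, 12, 15) = 12

12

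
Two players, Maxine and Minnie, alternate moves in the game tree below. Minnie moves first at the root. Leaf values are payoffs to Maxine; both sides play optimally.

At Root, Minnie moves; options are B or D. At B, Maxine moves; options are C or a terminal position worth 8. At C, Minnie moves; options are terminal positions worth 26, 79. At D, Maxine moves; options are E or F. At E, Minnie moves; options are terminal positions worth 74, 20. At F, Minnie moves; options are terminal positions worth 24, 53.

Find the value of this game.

C (Minnie): min(26, 79) = 26
B (Maxine): max(26, 8) = 26
E (Minnie): min(74, 20) = 20
F (Minnie): min(24, 53) = 24
D (Maxine): max(20, 24) = 24
Root (Minnie): min(26, 24) = 24

24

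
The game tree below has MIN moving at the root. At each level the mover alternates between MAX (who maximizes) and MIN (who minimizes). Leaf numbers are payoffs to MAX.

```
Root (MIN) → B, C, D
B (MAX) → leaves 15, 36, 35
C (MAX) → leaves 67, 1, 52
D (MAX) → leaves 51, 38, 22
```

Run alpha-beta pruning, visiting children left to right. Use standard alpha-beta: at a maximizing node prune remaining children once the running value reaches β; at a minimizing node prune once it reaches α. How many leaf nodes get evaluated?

B [α=-∞,β=+∞]: v=36
C [α=-∞,β=36]: v=67 after child 1 ≥ β → β-cutoff, skip 2
D [α=-∞,β=36]: v=51 after child 1 ≥ β → β-cutoff, skip 2
Root [α=-∞,β=+∞]: v=36
Leaves evaluated: 5 of 9.

5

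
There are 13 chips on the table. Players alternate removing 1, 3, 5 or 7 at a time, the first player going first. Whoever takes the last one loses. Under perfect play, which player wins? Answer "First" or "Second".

Second

Positions where the player to move wins (W) vs loses (L):
i:   0  1  2  3  4  5  6  7  8  9 10 11 12 13
     W  L  W  L  W  L  W  L  W  L  W  L  W  L
Position 13 is L, so the second player wins.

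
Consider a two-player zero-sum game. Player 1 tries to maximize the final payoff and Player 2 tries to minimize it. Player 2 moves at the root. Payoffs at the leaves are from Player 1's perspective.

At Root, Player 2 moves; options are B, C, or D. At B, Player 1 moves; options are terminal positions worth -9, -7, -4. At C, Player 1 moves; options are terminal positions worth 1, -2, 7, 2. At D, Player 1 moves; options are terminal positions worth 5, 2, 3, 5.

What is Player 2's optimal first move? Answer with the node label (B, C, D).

B

B (Player 1): max(-9, -7, -4) = -4
C (Player 1): max(1, -2, 7, 2) = 7
D (Player 1): max(5, 2, 3, 5) = 5
Root (Player 2): min(-4, 7, 5) = -4
Player 2 picks the child with the lowest value: B (value -4).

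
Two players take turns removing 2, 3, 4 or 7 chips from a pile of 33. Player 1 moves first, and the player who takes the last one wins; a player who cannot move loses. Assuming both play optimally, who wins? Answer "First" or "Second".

Second

Mark each pile size as W (mover wins) or L (mover loses):
i:   0  1  2  3  4  5  6  7  8  9 10 11 12 13 14 15 16 17 18 19 20 21 22 23 24 25 26 27 28 29 30 31 32 33
     L  L  W  W  W  W  L  W  W  W  W  L  L  W  W  W  W  L  W  W  W  W  L  L  W  W  W  W  L  W  W  W  W  L
Position 33 is L, so the second player wins.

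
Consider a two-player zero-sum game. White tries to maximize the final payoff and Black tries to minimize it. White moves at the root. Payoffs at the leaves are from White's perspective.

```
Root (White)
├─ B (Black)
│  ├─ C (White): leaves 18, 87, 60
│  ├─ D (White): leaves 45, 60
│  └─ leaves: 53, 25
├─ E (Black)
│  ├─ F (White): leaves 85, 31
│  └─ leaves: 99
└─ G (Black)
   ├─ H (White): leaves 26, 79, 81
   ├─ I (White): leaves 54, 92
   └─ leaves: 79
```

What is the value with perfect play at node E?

F: max(85, 31) = 85
E: min(85, 99) = 85

85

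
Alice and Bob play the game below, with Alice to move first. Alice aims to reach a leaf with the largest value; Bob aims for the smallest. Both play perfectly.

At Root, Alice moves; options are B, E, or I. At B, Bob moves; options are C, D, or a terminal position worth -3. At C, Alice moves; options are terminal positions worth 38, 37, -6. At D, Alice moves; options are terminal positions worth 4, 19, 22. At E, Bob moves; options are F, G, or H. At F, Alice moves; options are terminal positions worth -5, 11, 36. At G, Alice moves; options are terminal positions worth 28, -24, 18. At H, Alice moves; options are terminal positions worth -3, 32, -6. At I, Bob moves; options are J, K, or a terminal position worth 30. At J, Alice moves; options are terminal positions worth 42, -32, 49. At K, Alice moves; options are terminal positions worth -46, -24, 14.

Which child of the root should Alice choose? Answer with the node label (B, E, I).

C (Alice): max(38, 37, -6) = 38
D (Alice): max(4, 19, 22) = 22
B (Bob): min(38, 22, -3) = -3
F (Alice): max(-5, 11, 36) = 36
G (Alice): max(28, -24, 18) = 28
H (Alice): max(-3, 32, -6) = 32
E (Bob): min(36, 28, 32) = 28
J (Alice): max(42, -32, 49) = 49
K (Alice): max(-46, -24, 14) = 14
I (Bob): min(49, 14, 30) = 14
Root (Alice): max(-3, 28, 14) = 28
Alice picks the child with the highest value: E (value 28).

E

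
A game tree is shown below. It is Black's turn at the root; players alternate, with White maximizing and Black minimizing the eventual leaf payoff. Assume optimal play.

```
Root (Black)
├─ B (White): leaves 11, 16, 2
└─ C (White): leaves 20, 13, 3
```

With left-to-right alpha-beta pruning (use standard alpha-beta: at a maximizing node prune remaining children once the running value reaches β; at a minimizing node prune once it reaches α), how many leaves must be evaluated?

4

B [α=-∞,β=+∞]: v=16
C [α=-∞,β=16]: v=20 after child 1 ≥ β → β-cutoff, skip 2
Root [α=-∞,β=+∞]: v=16
Leaves evaluated: 4 of 6.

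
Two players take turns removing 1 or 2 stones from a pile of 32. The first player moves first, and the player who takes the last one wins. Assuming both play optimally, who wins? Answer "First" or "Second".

First

Positions where the player to move wins (W) vs loses (L):
i:   0  1  2  3  4  5  6  7  8  9 10 11 12 13 14 15 16 17 18 19 20 21 22 23 24 25 26 27 28 29 30 31 32
     L  W  W  L  W  W  L  W  W  L  W  W  L  W  W  L  W  W  L  W  W  L  W  W  L  W  W  L  W  W  L  W  W
Position 32 is W, so the first player wins.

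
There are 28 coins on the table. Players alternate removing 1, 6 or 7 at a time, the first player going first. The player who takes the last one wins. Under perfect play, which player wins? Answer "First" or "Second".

Mark each pile size as W (mover wins) or L (mover loses):
i:   0  1  2  3  4  5  6  7  8  9 10 11 12 13 14 15 16 17 18 19 20 21 22 23 24 25 26 27 28
     L  W  L  W  L  W  W  W  W  W  W  W  L  W  L  W  L  W  W  W  W  W  W  W  L  W  L  W  L
Position 28 is L, so the second player wins.

Second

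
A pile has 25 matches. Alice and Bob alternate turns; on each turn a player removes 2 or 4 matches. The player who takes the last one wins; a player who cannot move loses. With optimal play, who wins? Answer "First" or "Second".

i:   0  1  2  3  4  5  6  7  8  9 10 11 12 13 14 15 16 17 18 19 20 21 22 23 24 25
     L  L  W  W  W  W  L  L  W  W  W  W  L  L  W  W  W  W  L  L  W  W  W  W  L  L
Position 25 is L, so the second player wins.

Second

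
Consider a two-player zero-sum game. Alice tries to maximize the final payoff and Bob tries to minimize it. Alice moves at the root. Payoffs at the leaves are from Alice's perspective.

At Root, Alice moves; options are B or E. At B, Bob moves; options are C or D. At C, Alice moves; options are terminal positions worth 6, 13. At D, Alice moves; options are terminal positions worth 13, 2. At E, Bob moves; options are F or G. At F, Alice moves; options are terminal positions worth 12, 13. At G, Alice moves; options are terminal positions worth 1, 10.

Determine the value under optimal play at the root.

13

C (Alice): max(6, 13) = 13
D (Alice): max(13, 2) = 13
B (Bob): min(13, 13) = 13
F (Alice): max(12, 13) = 13
G (Alice): max(1, 10) = 10
E (Bob): min(13, 10) = 10
Root (Alice): max(13, 10) = 13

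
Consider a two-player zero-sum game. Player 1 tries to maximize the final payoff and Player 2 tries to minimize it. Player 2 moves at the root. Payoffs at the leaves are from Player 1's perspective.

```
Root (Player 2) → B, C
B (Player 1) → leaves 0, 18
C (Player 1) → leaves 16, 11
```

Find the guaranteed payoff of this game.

B (Player 1): max(0, 18) = 18
C (Player 1): max(16, 11) = 16
Root (Player 2): min(18, 16) = 16

16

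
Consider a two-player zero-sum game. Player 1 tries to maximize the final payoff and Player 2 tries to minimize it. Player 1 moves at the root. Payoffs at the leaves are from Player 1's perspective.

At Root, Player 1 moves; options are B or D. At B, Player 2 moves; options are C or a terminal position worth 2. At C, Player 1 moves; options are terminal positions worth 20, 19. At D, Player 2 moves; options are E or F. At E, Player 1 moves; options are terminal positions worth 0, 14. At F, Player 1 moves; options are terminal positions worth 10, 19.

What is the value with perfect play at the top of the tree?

C (Player 1): max(20, 19) = 20
B (Player 2): min(20, 2) = 2
E (Player 1): max(0, 14) = 14
F (Player 1): max(10, 19) = 19
D (Player 2): min(14, 19) = 14
Root (Player 1): max(2, 14) = 14

14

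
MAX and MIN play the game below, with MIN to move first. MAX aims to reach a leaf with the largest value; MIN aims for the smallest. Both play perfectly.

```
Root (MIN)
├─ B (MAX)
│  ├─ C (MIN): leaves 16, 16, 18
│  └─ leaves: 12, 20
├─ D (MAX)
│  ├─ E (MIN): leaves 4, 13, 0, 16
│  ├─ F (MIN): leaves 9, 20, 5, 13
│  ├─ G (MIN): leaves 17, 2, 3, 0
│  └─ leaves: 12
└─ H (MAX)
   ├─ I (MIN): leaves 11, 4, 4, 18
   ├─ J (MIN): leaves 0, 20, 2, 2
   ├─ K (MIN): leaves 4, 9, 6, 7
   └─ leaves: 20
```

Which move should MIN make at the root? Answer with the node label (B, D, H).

D

C (MIN): min(16, 16, 18) = 16
B (MAX): max(16, 12, 20) = 20
E (MIN): min(4, 13, 0, 16) = 0
F (MIN): min(9, 20, 5, 13) = 5
G (MIN): min(17, 2, 3, 0) = 0
D (MAX): max(0, 5, 0, 12) = 12
I (MIN): min(11, 4, 4, 18) = 4
J (MIN): min(0, 20, 2, 2) = 0
K (MIN): min(4, 9, 6, 7) = 4
H (MAX): max(4, 0, 4, 20) = 20
Root (MIN): min(20, 12, 20) = 12
MIN picks the child with the lowest value: D (value 12).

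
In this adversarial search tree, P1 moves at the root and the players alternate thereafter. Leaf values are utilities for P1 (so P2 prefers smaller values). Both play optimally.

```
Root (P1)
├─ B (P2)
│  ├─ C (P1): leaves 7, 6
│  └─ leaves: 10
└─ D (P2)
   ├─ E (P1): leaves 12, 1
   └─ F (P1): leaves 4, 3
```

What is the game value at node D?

E: max(12, 1) = 12
F: max(4, 3) = 4
D: min(12, 4) = 4

4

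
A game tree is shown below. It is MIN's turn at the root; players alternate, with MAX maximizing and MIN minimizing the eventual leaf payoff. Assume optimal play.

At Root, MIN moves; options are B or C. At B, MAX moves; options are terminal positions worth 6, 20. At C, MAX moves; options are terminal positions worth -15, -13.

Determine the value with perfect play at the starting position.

B (MAX): max(6, 20) = 20
C (MAX): max(-15, -13) = -13
Root (MIN): min(20, -13) = -13

-13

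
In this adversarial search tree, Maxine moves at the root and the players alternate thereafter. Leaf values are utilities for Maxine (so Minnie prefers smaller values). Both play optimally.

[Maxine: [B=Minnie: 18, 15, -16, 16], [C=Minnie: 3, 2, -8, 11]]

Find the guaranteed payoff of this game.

-8

B (Minnie): min(18, 15, -16, 16) = -16
C (Minnie): min(3, 2, -8, 11) = -8
Root (Maxine): max(-16, -8) = -8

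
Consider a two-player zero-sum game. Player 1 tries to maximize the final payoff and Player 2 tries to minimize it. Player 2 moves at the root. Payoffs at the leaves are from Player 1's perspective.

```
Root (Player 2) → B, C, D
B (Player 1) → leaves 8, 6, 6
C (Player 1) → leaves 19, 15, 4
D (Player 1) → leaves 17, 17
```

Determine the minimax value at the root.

8

B (Player 1): max(8, 6, 6) = 8
C (Player 1): max(19, 15, 4) = 19
D (Player 1): max(17, 17) = 17
Root (Player 2): min(8, 19, 17) = 8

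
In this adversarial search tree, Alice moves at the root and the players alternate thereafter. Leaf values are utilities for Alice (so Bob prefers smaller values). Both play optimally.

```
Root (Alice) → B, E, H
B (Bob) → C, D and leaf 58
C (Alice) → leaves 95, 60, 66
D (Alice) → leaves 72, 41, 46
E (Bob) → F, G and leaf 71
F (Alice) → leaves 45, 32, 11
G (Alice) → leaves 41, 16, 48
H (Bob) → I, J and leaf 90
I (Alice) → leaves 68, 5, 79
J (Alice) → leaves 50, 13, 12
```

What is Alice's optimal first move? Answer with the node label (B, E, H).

C (Alice): max(95, 60, 66) = 95
D (Alice): max(72, 41, 46) = 72
B (Bob): min(95, 72, 58) = 58
F (Alice): max(45, 32, 11) = 45
G (Alice): max(41, 16, 48) = 48
E (Bob): min(45, 48, 71) = 45
I (Alice): max(68, 5, 79) = 79
J (Alice): max(50, 13, 12) = 50
H (Bob): min(79, 50, 90) = 50
Root (Alice): max(58, 45, 50) = 58
Alice picks the child with the highest value: B (value 58).

B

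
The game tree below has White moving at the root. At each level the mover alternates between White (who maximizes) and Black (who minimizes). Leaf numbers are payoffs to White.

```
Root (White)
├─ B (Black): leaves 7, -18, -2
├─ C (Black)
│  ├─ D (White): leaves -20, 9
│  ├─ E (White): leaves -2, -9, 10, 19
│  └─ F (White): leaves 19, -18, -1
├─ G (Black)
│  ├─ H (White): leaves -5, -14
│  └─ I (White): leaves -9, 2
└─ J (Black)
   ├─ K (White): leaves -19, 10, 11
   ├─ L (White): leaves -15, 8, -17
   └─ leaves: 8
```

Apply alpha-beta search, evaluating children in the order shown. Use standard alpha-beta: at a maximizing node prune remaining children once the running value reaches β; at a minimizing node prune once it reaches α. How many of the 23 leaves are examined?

17

B [α=-∞,β=+∞]: v=-18
D [α=-18,β=+∞]: v=9
E [α=-18,β=9]: v=10 after child 3 ≥ β → β-cutoff, skip 1
F [α=-18,β=9]: v=19 after child 1 ≥ β → β-cutoff, skip 2
C [α=-18,β=+∞]: v=9
H [α=9,β=+∞]: v=-5
G [α=9,β=+∞]: v=-5 after child 1 ≤ α → α-cutoff, skip 1
K [α=9,β=+∞]: v=11
L [α=9,β=11]: v=8
J [α=9,β=+∞]: v=8 after child 2 ≤ α → α-cutoff, skip 1
Root [α=-∞,β=+∞]: v=9
Leaves evaluated: 17 of 23.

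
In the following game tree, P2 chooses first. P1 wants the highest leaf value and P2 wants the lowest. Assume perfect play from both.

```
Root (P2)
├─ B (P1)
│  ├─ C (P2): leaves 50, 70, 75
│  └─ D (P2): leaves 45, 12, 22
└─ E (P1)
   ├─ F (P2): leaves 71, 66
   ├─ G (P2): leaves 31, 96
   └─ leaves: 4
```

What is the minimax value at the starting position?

C (P2): min(50, 70, 75) = 50
D (P2): min(45, 12, 22) = 12
B (P1): max(50, 12) = 50
F (P2): min(71, 66) = 66
G (P2): min(31, 96) = 31
E (P1): max(66, 31, 4) = 66
Root (P2): min(50, 66) = 50

50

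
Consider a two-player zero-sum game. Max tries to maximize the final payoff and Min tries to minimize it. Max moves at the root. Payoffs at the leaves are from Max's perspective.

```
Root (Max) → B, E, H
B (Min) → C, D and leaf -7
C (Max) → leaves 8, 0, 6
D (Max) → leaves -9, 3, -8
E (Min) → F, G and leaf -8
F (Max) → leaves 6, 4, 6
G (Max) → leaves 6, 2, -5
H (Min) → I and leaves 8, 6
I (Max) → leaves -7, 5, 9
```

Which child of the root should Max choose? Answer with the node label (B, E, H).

C (Max): max(8, 0, 6) = 8
D (Max): max(-9, 3, -8) = 3
B (Min): min(8, 3, -7) = -7
F (Max): max(6, 4, 6) = 6
G (Max): max(6, 2, -5) = 6
E (Min): min(6, 6, -8) = -8
I (Max): max(-7, 5, 9) = 9
H (Min): min(9, 8, 6) = 6
Root (Max): max(-7, -8, 6) = 6
Max picks the child with the highest value: H (value 6).

H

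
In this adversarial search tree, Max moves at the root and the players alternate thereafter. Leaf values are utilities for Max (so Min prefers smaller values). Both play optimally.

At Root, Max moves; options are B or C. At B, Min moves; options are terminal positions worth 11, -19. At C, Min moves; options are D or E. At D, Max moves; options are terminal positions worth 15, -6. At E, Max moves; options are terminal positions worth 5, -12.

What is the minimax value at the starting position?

5

B (Min): min(11, -19) = -19
D (Max): max(15, -6) = 15
E (Max): max(5, -12) = 5
C (Min): min(15, 5) = 5
Root (Max): max(-19, 5) = 5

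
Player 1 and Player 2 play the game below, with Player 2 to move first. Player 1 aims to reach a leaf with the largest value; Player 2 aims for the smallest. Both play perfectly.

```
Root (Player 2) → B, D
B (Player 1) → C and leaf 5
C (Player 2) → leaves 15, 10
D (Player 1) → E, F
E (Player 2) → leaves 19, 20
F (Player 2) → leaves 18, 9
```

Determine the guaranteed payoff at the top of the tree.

C (Player 2): min(15, 10) = 10
B (Player 1): max(10, 5) = 10
E (Player 2): min(19, 20) = 19
F (Player 2): min(18, 9) = 9
D (Player 1): max(19, 9) = 19
Root (Player 2): min(10, 19) = 10

10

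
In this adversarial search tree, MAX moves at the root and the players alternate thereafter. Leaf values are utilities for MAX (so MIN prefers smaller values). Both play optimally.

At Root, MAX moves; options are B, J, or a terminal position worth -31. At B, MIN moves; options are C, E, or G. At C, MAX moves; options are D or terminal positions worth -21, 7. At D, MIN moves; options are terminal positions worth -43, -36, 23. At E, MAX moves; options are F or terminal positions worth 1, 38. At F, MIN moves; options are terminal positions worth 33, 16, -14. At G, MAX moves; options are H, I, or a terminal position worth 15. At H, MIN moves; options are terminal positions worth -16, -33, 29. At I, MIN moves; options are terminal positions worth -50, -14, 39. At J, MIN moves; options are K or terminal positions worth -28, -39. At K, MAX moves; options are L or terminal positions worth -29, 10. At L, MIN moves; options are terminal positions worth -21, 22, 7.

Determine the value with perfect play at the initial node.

D (MIN): min(-43, -36, 23) = -43
C (MAX): max(-43, -21, 7) = 7
F (MIN): min(33, 16, -14) = -14
E (MAX): max(-14, 1, 38) = 38
H (MIN): min(-16, -33, 29) = -33
I (MIN): min(-50, -14, 39) = -50
G (MAX): max(-33, -50, 15) = 15
B (MIN): min(7, 38, 15) = 7
L (MIN): min(-21, 22, 7) = -21
K (MAX): max(-21, -29, 10) = 10
J (MIN): min(10, -28, -39) = -39
Root (MAX): max(7, -39, -31) = 7

7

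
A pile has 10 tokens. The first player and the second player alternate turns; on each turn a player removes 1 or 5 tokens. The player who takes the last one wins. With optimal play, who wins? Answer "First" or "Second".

i:   0  1  2  3  4  5  6  7  8  9 10
     L  W  L  W  L  W  L  W  L  W  L
Position 10 is L, so the second player wins.

Second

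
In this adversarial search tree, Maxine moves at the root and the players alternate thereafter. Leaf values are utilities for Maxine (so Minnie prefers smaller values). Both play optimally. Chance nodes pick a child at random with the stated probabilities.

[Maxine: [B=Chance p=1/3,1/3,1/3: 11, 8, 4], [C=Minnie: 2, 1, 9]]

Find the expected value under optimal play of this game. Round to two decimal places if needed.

B (Chance): 1/3·11 + 1/3·8 + 1/3·4 = 7.67
C (Minnie): min(2, 1, 9) = 1
Root (Maxine): max(7.67, 1) = 7.67

7.67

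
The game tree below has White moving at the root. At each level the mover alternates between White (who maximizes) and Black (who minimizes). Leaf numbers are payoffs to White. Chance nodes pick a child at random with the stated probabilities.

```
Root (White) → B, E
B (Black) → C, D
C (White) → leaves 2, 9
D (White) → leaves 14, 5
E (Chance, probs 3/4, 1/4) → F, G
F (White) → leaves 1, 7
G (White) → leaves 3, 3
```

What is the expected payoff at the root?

C (White): max(2, 9) = 9
D (White): max(14, 5) = 14
B (Black): min(9, 14) = 9
F (White): max(1, 7) = 7
G (White): max(3, 3) = 3
E (Chance): 3/4·7 + 1/4·3 = 6
Root (White): max(9, 6) = 9

9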